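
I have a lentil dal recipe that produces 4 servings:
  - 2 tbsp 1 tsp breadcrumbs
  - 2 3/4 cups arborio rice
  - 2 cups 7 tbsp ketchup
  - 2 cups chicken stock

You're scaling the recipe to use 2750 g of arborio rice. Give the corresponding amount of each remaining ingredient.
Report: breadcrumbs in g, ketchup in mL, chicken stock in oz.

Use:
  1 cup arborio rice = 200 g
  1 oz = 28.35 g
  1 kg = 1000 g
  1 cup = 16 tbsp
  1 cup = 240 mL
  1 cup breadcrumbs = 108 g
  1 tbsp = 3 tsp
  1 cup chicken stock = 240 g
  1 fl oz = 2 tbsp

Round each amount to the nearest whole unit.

breadcrumbs: 79 g; ketchup: 2925 mL; chicken stock: 85 oz

The original recipe has 550 g of arborio rice, so the scaling factor is 2750 ÷ 550 = 5.
breadcrumbs: (2 tbsp + 1 tsp = 7/3 tbsp) × 5 ÷ 16 tbsp/cup × 108 g/cup ≈ 79 g
ketchup: (2 cup + 7 tbsp = 2.4375 cup) × 5 × 240 mL/cup = 2925 mL
chicken stock: 2 cup × 5 × 240 g/cup ÷ 28.35 g/oz ≈ 85 oz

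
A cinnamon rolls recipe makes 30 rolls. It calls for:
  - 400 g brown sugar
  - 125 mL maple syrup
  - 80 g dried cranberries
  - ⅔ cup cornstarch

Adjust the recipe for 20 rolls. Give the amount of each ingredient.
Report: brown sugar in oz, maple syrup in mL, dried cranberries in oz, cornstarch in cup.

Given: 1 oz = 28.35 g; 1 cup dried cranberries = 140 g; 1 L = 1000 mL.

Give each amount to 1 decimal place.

brown sugar: 9.4 oz; maple syrup: 83.3 mL; dried cranberries: 1.9 oz; cornstarch: 0.4 cup

Scaling factor: 20/30 = 2/3.
brown sugar: 400 g × 2/3 ÷ 28.35 g/oz ≈ 9.4 oz
maple syrup: 125 mL × 2/3 ≈ 83.3 mL
dried cranberries: 80 g × 2/3 ÷ 28.35 g/oz ≈ 1.9 oz
cornstarch: 2/3 cup × 2/3 ≈ 0.4 cup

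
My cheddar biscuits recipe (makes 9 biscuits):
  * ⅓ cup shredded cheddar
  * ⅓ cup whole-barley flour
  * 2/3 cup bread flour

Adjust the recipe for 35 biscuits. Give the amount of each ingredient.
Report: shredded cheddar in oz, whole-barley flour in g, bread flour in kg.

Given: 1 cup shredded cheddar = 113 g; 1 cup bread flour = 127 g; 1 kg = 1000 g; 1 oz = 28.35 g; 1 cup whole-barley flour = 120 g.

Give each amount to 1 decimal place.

shredded cheddar: 5.2 oz; whole-barley flour: 155.6 g; bread flour: 0.3 kg

Scaling factor: 35/9.
shredded cheddar: 1/3 cup × 35/9 × 113 g/cup ÷ 28.35 g/oz ≈ 5.2 oz
whole-barley flour: 1/3 cup × 35/9 × 120 g/cup ≈ 155.6 g
bread flour: 2/3 cup × 35/9 × 127 g/cup ÷ 1000 g/kg ≈ 0.3 kg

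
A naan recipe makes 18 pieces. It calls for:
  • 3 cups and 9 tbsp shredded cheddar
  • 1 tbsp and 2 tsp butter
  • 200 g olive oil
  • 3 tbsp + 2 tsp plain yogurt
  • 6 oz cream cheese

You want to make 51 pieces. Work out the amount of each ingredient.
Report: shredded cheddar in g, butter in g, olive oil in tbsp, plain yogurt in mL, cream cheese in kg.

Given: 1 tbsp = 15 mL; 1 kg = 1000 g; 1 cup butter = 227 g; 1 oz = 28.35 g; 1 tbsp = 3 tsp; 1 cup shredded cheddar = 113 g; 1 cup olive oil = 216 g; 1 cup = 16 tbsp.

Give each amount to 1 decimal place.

shredded cheddar: 1140.6 g; butter: 67.0 g; olive oil: 42.0 tbsp; plain yogurt: 155.8 mL; cream cheese: 0.5 kg

Scaling factor: 51/18 = 17/6.
shredded cheddar: (3 cup + 9 tbsp = 3.5625 cup) × 17/6 × 113 g/cup ≈ 1140.6 g
butter: (1 tbsp + 2 tsp = 5/3 tbsp) × 17/6 ÷ 16 tbsp/cup × 227 g/cup ≈ 67.0 g
olive oil: 200 g × 17/6 ÷ 216 g/cup × 16 tbsp/cup ≈ 42.0 tbsp
plain yogurt: (3 tbsp + 2 tsp = 11/3 tbsp) × 17/6 × 15 mL/tbsp ≈ 155.8 mL
cream cheese: 6 oz × 17/6 × 28.35 g/oz ÷ 1000 g/kg ≈ 0.5 kg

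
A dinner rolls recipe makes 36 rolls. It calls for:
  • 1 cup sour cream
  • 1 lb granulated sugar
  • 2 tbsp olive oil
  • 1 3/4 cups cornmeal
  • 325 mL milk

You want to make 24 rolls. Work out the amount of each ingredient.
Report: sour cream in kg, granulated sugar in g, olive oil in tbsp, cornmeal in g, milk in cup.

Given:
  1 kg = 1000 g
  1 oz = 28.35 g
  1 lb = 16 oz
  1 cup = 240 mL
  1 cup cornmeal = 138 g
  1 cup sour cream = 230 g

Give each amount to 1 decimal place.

Scaling factor: 24/36 = 2/3.
sour cream: 1 cup × 2/3 × 230 g/cup ÷ 1000 g/kg ≈ 0.2 kg
granulated sugar: 1 lb × 2/3 × 16 oz/lb × 28.35 g/oz = 302.4 g
olive oil: 2 tbsp × 2/3 ≈ 1.3 tbsp
cornmeal: 1.75 cup × 2/3 × 138 g/cup = 161.0 g
milk: 325 mL × 2/3 ÷ 240 mL/cup ≈ 0.9 cup

sour cream: 0.2 kg; granulated sugar: 302.4 g; olive oil: 1.3 tbsp; cornmeal: 161.0 g; milk: 0.9 cup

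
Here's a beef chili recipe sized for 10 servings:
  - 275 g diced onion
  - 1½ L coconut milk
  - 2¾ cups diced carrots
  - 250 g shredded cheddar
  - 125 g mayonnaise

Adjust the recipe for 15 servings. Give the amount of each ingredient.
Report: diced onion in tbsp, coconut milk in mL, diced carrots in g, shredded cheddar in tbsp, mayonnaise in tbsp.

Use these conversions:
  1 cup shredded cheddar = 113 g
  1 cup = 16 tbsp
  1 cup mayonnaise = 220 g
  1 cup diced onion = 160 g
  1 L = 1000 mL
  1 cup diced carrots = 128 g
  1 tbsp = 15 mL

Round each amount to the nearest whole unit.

diced onion: 41 tbsp; coconut milk: 2250 mL; diced carrots: 528 g; shredded cheddar: 53 tbsp; mayonnaise: 14 tbsp

Scaling factor: 15/10 = 3/2 = 1.5.
diced onion: 275 g × 3/2 ÷ 160 g/cup × 16 tbsp/cup ≈ 41 tbsp
coconut milk: 1.5 L × 3/2 × 1000 mL/L = 2250 mL
diced carrots: 2.75 cup × 3/2 × 128 g/cup = 528 g
shredded cheddar: 250 g × 3/2 ÷ 113 g/cup × 16 tbsp/cup ≈ 53 tbsp
mayonnaise: 125 g × 3/2 ÷ 220 g/cup × 16 tbsp/cup ≈ 14 tbsp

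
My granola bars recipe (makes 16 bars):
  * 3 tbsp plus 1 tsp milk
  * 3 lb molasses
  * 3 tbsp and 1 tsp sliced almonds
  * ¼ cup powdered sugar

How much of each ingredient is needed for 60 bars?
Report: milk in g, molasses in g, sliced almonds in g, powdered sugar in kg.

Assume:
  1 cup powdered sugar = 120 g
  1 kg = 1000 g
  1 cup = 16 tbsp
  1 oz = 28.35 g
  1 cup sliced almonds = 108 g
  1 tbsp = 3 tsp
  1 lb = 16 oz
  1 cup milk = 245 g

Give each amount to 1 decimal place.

milk: 191.4 g; molasses: 5103.0 g; sliced almonds: 84.4 g; powdered sugar: 0.1 kg

Scaling factor: 60/16 = 15/4 = 3.75.
milk: (3 tbsp + 1 tsp = 10/3 tbsp) × 15/4 ÷ 16 tbsp/cup × 245 g/cup ≈ 191.4 g
molasses: 3 lb × 15/4 × 16 oz/lb × 28.35 g/oz = 5103.0 g
sliced almonds: (3 tbsp + 1 tsp = 10/3 tbsp) × 15/4 ÷ 16 tbsp/cup × 108 g/cup ≈ 84.4 g
powdered sugar: 0.25 cup × 15/4 × 120 g/cup ÷ 1000 g/kg ≈ 0.1 kg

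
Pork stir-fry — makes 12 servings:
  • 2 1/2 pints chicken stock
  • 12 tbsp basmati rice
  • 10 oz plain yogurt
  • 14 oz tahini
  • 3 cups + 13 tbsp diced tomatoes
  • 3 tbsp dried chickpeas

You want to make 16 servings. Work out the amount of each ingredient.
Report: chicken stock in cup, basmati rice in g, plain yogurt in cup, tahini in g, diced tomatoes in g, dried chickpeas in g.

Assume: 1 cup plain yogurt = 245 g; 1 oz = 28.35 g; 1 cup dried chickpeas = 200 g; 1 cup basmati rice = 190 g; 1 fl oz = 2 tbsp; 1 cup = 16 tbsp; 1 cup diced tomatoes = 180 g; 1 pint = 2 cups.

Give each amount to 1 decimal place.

chicken stock: 6.7 cup; basmati rice: 190.0 g; plain yogurt: 1.5 cup; tahini: 529.2 g; diced tomatoes: 915.0 g; dried chickpeas: 50.0 g

Scaling factor: 16/12 = 4/3.
chicken stock: 2.5 pint × 4/3 × 2 cup/pint ≈ 6.7 cup
basmati rice: 12 tbsp × 4/3 ÷ 16 tbsp/cup × 190 g/cup = 190.0 g
plain yogurt: 10 oz × 4/3 × 28.35 g/oz ÷ 245 g/cup ≈ 1.5 cup
tahini: 14 oz × 4/3 × 28.35 g/oz = 529.2 g
diced tomatoes: (3 cup + 13 tbsp = 3.8125 cup) × 4/3 × 180 g/cup = 915.0 g
dried chickpeas: 3 tbsp × 4/3 ÷ 16 tbsp/cup × 200 g/cup = 50.0 g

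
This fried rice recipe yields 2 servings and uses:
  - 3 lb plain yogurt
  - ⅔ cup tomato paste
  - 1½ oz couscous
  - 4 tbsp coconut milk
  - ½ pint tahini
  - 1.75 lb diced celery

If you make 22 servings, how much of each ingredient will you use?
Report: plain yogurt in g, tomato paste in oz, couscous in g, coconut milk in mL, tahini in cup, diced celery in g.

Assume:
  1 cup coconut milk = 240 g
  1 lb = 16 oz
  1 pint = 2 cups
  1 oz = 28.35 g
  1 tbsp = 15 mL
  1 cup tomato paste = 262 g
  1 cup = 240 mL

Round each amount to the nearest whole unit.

plain yogurt: 14969 g; tomato paste: 68 oz; couscous: 468 g; coconut milk: 660 mL; tahini: 11 cup; diced celery: 8732 g

Scaling factor: 22/2 = 11.
plain yogurt: 3 lb × 11 × 16 oz/lb × 28.35 g/oz ≈ 14969 g
tomato paste: 2/3 cup × 11 × 262 g/cup ÷ 28.35 g/oz ≈ 68 oz
couscous: 1.5 oz × 11 × 28.35 g/oz ≈ 468 g
coconut milk: 4 tbsp × 11 × 15 mL/tbsp = 660 mL
tahini: 0.5 pint × 11 × 2 cup/pint = 11 cup
diced celery: 1.75 lb × 11 × 16 oz/lb × 28.35 g/oz ≈ 8732 g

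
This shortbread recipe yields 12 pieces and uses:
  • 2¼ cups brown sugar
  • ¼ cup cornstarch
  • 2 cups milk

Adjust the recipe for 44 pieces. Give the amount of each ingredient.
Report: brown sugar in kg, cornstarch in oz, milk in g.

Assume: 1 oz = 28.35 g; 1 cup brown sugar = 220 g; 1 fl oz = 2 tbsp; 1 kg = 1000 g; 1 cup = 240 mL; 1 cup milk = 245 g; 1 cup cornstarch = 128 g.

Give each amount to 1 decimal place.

Scaling factor: 44/12 = 11/3.
brown sugar: 2.25 cup × 11/3 × 220 g/cup ÷ 1000 g/kg ≈ 1.8 kg
cornstarch: 0.25 cup × 11/3 × 128 g/cup ÷ 28.35 g/oz ≈ 4.1 oz
milk: 2 cup × 11/3 × 245 g/cup ≈ 1796.7 g

brown sugar: 1.8 kg; cornstarch: 4.1 oz; milk: 1796.7 g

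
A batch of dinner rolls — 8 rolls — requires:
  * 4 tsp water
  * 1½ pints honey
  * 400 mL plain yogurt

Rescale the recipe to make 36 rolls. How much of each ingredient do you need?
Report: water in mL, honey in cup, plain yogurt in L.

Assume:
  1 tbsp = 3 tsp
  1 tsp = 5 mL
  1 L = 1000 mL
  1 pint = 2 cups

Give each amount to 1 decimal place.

Scaling factor: 36/8 = 9/2 = 4.5.
water: 4 tsp × 9/2 × 5 mL/tsp = 90.0 mL
honey: 1.5 pint × 9/2 × 2 cup/pint = 13.5 cup
plain yogurt: 400 mL × 9/2 ÷ 1000 mL/L = 1.8 L

water: 90.0 mL; honey: 13.5 cup; plain yogurt: 1.8 L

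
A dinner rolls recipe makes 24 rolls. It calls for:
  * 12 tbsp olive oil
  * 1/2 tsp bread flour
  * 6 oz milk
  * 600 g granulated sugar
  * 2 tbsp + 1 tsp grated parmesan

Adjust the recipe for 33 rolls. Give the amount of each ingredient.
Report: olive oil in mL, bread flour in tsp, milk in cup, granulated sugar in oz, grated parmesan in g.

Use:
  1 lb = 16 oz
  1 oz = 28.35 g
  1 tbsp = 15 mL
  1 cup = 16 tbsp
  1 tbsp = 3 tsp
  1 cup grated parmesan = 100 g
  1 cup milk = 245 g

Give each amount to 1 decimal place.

olive oil: 247.5 mL; bread flour: 0.7 tsp; milk: 1.0 cup; granulated sugar: 29.1 oz; grated parmesan: 20.1 g

Scaling factor: 33/24 = 11/8 = 1.375.
olive oil: 12 tbsp × 11/8 × 15 mL/tbsp = 247.5 mL
bread flour: 0.5 tsp × 11/8 ≈ 0.7 tsp
milk: 6 oz × 11/8 × 28.35 g/oz ÷ 245 g/cup ≈ 1.0 cup
granulated sugar: 600 g × 11/8 ÷ 28.35 g/oz ≈ 29.1 oz
grated parmesan: (2 tbsp + 1 tsp = 7/3 tbsp) × 11/8 ÷ 16 tbsp/cup × 100 g/cup ≈ 20.1 g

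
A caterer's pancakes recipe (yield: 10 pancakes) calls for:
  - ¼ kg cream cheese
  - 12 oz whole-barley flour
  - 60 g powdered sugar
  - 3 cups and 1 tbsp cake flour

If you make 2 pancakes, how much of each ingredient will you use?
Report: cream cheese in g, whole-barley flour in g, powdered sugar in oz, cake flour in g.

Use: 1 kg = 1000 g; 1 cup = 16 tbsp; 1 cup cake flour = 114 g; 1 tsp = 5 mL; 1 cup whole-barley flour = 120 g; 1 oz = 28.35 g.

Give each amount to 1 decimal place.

Scaling factor: 2/10 = 1/5 = 0.2.
cream cheese: 0.25 kg × 1/5 × 1000 g/kg = 50.0 g
whole-barley flour: 12 oz × 1/5 × 28.35 g/oz ≈ 68.0 g
powdered sugar: 60 g × 1/5 ÷ 28.35 g/oz ≈ 0.4 oz
cake flour: (3 cup + 1 tbsp = 3.0625 cup) × 1/5 × 114 g/cup ≈ 69.8 g

cream cheese: 50.0 g; whole-barley flour: 68.0 g; powdered sugar: 0.4 oz; cake flour: 69.8 g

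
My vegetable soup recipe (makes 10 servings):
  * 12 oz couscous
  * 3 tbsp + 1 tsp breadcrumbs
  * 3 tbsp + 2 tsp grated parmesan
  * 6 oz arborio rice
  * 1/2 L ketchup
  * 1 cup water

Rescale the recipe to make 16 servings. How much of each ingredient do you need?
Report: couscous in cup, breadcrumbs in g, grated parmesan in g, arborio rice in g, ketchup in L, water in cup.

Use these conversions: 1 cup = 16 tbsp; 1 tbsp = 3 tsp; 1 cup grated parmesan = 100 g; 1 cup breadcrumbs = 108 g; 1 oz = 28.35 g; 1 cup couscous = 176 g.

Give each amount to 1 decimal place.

Scaling factor: 16/10 = 8/5 = 1.6.
couscous: 12 oz × 8/5 × 28.35 g/oz ÷ 176 g/cup ≈ 3.1 cup
breadcrumbs: (3 tbsp + 1 tsp = 10/3 tbsp) × 8/5 ÷ 16 tbsp/cup × 108 g/cup = 36.0 g
grated parmesan: (3 tbsp + 2 tsp = 11/3 tbsp) × 8/5 ÷ 16 tbsp/cup × 100 g/cup ≈ 36.7 g
arborio rice: 6 oz × 8/5 × 28.35 g/oz ≈ 272.2 g
ketchup: 0.5 L × 8/5 = 0.8 L
water: 1 cup × 8/5 = 1.6 cup

couscous: 3.1 cup; breadcrumbs: 36.0 g; grated parmesan: 36.7 g; arborio rice: 272.2 g; ketchup: 0.8 L; water: 1.6 cup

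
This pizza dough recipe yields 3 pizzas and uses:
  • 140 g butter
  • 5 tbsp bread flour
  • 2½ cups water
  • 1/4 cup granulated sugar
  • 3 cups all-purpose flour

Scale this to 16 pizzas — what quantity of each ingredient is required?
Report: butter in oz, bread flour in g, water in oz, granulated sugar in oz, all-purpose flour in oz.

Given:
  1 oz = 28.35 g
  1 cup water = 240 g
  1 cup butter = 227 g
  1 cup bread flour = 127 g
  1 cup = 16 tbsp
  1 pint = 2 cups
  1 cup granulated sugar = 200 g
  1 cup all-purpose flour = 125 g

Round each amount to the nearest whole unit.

butter: 26 oz; bread flour: 212 g; water: 113 oz; granulated sugar: 9 oz; all-purpose flour: 71 oz

Scaling factor: 16/3.
butter: 140 g × 16/3 ÷ 28.35 g/oz ≈ 26 oz
bread flour: 5 tbsp × 16/3 ÷ 16 tbsp/cup × 127 g/cup ≈ 212 g
water: 2.5 cup × 16/3 × 240 g/cup ÷ 28.35 g/oz ≈ 113 oz
granulated sugar: 0.25 cup × 16/3 × 200 g/cup ÷ 28.35 g/oz ≈ 9 oz
all-purpose flour: 3 cup × 16/3 × 125 g/cup ÷ 28.35 g/oz ≈ 71 oz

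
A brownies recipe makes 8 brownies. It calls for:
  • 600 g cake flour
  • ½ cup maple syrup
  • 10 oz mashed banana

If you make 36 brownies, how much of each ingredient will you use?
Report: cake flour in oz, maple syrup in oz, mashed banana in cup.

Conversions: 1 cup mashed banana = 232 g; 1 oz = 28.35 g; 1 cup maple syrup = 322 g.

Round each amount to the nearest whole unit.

Scaling factor: 36/8 = 9/2 = 4.5.
cake flour: 600 g × 9/2 ÷ 28.35 g/oz ≈ 95 oz
maple syrup: 0.5 cup × 9/2 × 322 g/cup ÷ 28.35 g/oz ≈ 26 oz
mashed banana: 10 oz × 9/2 × 28.35 g/oz ÷ 232 g/cup ≈ 5 cup

cake flour: 95 oz; maple syrup: 26 oz; mashed banana: 5 cup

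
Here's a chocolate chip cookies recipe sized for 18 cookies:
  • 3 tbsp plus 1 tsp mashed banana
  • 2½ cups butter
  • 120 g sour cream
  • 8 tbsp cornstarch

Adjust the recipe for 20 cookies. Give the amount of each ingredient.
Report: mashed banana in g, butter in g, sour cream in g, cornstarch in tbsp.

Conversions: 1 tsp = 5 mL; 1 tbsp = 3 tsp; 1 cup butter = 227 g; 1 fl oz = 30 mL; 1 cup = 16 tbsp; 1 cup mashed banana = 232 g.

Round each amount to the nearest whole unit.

mashed banana: 54 g; butter: 631 g; sour cream: 133 g; cornstarch: 9 tbsp

Scaling factor: 20/18 = 10/9.
mashed banana: (3 tbsp + 1 tsp = 10/3 tbsp) × 10/9 ÷ 16 tbsp/cup × 232 g/cup ≈ 54 g
butter: 2.5 cup × 10/9 × 227 g/cup ≈ 631 g
sour cream: 120 g × 10/9 ≈ 133 g
cornstarch: 8 tbsp × 10/9 ≈ 9 tbsp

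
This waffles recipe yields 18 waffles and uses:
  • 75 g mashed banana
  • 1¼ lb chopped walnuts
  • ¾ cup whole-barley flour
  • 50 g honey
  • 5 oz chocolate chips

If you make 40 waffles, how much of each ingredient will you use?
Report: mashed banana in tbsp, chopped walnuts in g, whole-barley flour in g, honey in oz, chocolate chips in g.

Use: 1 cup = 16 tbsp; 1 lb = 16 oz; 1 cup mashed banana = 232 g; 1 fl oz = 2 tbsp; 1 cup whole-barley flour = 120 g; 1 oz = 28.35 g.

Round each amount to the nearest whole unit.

mashed banana: 11 tbsp; chopped walnuts: 1260 g; whole-barley flour: 200 g; honey: 4 oz; chocolate chips: 315 g

Scaling factor: 40/18 = 20/9.
mashed banana: 75 g × 20/9 ÷ 232 g/cup × 16 tbsp/cup ≈ 11 tbsp
chopped walnuts: 1.25 lb × 20/9 × 16 oz/lb × 28.35 g/oz = 1260 g
whole-barley flour: 0.75 cup × 20/9 × 120 g/cup = 200 g
honey: 50 g × 20/9 ÷ 28.35 g/oz ≈ 4 oz
chocolate chips: 5 oz × 20/9 × 28.35 g/oz = 315 g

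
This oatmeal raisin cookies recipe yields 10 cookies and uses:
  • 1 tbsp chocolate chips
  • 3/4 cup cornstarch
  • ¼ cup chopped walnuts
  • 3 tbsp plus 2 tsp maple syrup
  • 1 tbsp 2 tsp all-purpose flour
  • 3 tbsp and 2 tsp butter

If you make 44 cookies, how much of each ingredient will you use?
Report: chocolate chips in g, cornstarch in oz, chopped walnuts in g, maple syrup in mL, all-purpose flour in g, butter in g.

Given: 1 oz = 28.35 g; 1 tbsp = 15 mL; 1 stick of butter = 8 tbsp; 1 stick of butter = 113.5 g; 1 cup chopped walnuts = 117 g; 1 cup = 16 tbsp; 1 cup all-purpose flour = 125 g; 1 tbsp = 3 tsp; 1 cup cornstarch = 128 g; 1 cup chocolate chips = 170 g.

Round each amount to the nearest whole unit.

Scaling factor: 44/10 = 22/5 = 4.4.
chocolate chips: 1 tbsp × 22/5 ÷ 16 tbsp/cup × 170 g/cup ≈ 47 g
cornstarch: 0.75 cup × 22/5 × 128 g/cup ÷ 28.35 g/oz ≈ 15 oz
chopped walnuts: 0.25 cup × 22/5 × 117 g/cup ≈ 129 g
maple syrup: (3 tbsp + 2 tsp = 11/3 tbsp) × 22/5 × 15 mL/tbsp = 242 mL
all-purpose flour: (1 tbsp + 2 tsp = 5/3 tbsp) × 22/5 ÷ 16 tbsp/cup × 125 g/cup ≈ 57 g
butter: (3 tbsp + 2 tsp = 11/3 tbsp) × 22/5 ÷ 8 tbsp/stick × 113.5 g/stick ≈ 229 g

chocolate chips: 47 g; cornstarch: 15 oz; chopped walnuts: 129 g; maple syrup: 242 mL; all-purpose flour: 57 g; butter: 229 g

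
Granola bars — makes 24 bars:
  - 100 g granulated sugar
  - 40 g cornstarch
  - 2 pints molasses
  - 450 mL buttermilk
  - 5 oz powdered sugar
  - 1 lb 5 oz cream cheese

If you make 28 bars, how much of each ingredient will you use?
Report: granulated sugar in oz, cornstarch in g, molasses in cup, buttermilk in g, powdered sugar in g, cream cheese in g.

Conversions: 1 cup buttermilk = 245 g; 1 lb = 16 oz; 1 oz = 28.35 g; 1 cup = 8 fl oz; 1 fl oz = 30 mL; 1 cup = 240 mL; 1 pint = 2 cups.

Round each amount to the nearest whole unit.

Scaling factor: 28/24 = 7/6.
granulated sugar: 100 g × 7/6 ÷ 28.35 g/oz ≈ 4 oz
cornstarch: 40 g × 7/6 ≈ 47 g
molasses: 2 pint × 7/6 × 2 cup/pint ≈ 5 cup
buttermilk: 450 mL × 7/6 ÷ 240 mL/cup × 245 g/cup ≈ 536 g
powdered sugar: 5 oz × 7/6 × 28.35 g/oz ≈ 165 g
cream cheese: (1 lb + 5 oz = 1.3125 lb) × 7/6 × 16 oz/lb × 28.35 g/oz ≈ 695 g

granulated sugar: 4 oz; cornstarch: 47 g; molasses: 5 cup; buttermilk: 536 g; powdered sugar: 165 g; cream cheese: 695 g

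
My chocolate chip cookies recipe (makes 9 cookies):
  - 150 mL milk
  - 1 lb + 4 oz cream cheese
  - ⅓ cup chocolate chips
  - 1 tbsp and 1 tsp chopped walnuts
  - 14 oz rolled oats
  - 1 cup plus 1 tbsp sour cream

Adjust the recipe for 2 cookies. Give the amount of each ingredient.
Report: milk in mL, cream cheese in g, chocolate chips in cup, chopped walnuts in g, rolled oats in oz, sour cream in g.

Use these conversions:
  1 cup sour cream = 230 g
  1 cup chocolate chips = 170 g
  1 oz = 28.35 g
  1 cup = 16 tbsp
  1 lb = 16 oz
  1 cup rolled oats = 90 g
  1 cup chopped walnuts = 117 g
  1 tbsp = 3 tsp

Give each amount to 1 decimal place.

Scaling factor: 2/9.
milk: 150 mL × 2/9 ≈ 33.3 mL
cream cheese: (1 lb + 4 oz = 1.25 lb) × 2/9 × 16 oz/lb × 28.35 g/oz = 126.0 g
chocolate chips: 1/3 cup × 2/9 ≈ 0.1 cup
chopped walnuts: (1 tbsp + 1 tsp = 4/3 tbsp) × 2/9 ÷ 16 tbsp/cup × 117 g/cup ≈ 2.2 g
rolled oats: 14 oz × 2/9 ≈ 3.1 oz
sour cream: (1 cup + 1 tbsp = 1.0625 cup) × 2/9 × 230 g/cup ≈ 54.3 g

milk: 33.3 mL; cream cheese: 126.0 g; chocolate chips: 0.1 cup; chopped walnuts: 2.2 g; rolled oats: 3.1 oz; sour cream: 54.3 g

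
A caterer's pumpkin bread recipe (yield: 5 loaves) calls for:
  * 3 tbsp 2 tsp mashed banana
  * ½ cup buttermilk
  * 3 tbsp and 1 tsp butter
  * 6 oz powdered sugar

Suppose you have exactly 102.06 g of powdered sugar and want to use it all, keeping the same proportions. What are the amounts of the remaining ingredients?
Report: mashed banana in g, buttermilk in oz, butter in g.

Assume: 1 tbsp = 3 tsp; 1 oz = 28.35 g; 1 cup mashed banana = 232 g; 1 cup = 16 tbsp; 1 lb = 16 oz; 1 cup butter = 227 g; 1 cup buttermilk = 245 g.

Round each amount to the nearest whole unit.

mashed banana: 32 g; buttermilk: 3 oz; butter: 28 g

The original recipe has 170.1 g of powdered sugar, so the scaling factor is 102.06 ÷ 170.1 = 3/5 = 0.6.
mashed banana: (3 tbsp + 2 tsp = 11/3 tbsp) × 3/5 ÷ 16 tbsp/cup × 232 g/cup ≈ 32 g
buttermilk: 0.5 cup × 3/5 × 245 g/cup ÷ 28.35 g/oz ≈ 3 oz
butter: (3 tbsp + 1 tsp = 10/3 tbsp) × 3/5 ÷ 16 tbsp/cup × 227 g/cup ≈ 28 g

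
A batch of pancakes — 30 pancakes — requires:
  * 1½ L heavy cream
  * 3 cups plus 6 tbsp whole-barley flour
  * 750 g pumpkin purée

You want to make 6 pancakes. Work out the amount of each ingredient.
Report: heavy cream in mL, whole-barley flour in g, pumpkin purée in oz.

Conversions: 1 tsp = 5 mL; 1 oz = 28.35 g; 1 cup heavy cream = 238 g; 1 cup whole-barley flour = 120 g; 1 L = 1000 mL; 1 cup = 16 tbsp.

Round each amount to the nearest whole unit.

Scaling factor: 6/30 = 1/5 = 0.2.
heavy cream: 1.5 L × 1/5 × 1000 mL/L = 300 mL
whole-barley flour: (3 cup + 6 tbsp = 3.375 cup) × 1/5 × 120 g/cup = 81 g
pumpkin purée: 750 g × 1/5 ÷ 28.35 g/oz ≈ 5 oz

heavy cream: 300 mL; whole-barley flour: 81 g; pumpkin purée: 5 oz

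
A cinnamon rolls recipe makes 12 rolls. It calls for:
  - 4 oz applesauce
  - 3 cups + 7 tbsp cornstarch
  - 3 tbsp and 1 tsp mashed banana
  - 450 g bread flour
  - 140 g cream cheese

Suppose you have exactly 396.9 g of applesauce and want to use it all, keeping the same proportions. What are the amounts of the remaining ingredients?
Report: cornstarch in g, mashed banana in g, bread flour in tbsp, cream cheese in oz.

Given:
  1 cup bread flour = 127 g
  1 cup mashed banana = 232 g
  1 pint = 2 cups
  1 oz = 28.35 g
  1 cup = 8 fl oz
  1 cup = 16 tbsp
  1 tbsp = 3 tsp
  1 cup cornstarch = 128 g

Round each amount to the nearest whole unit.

cornstarch: 1540 g; mashed banana: 169 g; bread flour: 198 tbsp; cream cheese: 17 oz

The original recipe has 113.4 g of applesauce, so the scaling factor is 396.9 ÷ 113.4 = 7/2 = 3.5.
cornstarch: (3 cup + 7 tbsp = 3.4375 cup) × 7/2 × 128 g/cup = 1540 g
mashed banana: (3 tbsp + 1 tsp = 10/3 tbsp) × 7/2 ÷ 16 tbsp/cup × 232 g/cup ≈ 169 g
bread flour: 450 g × 7/2 ÷ 127 g/cup × 16 tbsp/cup ≈ 198 tbsp
cream cheese: 140 g × 7/2 ÷ 28.35 g/oz ≈ 17 oz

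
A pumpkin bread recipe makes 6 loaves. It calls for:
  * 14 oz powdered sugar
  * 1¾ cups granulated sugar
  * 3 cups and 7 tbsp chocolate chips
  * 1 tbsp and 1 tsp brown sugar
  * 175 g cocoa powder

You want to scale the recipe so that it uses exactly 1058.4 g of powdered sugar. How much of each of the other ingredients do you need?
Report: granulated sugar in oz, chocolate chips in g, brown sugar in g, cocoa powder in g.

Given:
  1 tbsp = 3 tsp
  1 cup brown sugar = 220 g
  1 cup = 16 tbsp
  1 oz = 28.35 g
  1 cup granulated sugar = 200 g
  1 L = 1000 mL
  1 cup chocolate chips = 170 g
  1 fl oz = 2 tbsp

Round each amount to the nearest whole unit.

granulated sugar: 33 oz; chocolate chips: 1558 g; brown sugar: 49 g; cocoa powder: 467 g

The original recipe has 396.9 g of powdered sugar, so the scaling factor is 1058.4 ÷ 396.9 = 8/3.
granulated sugar: 1.75 cup × 8/3 × 200 g/cup ÷ 28.35 g/oz ≈ 33 oz
chocolate chips: (3 cup + 7 tbsp = 3.4375 cup) × 8/3 × 170 g/cup ≈ 1558 g
brown sugar: (1 tbsp + 1 tsp = 4/3 tbsp) × 8/3 ÷ 16 tbsp/cup × 220 g/cup ≈ 49 g
cocoa powder: 175 g × 8/3 ≈ 467 g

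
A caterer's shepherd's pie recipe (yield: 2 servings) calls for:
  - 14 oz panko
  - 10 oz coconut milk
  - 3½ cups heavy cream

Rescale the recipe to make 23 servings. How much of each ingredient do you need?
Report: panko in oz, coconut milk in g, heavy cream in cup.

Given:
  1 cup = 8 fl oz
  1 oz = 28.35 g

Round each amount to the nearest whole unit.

Scaling factor: 23/2 = 11.5.
panko: 14 oz × 23/2 = 161 oz
coconut milk: 10 oz × 23/2 × 28.35 g/oz ≈ 3260 g
heavy cream: 3.5 cup × 23/2 ≈ 40 cup

panko: 161 oz; coconut milk: 3260 g; heavy cream: 40 cup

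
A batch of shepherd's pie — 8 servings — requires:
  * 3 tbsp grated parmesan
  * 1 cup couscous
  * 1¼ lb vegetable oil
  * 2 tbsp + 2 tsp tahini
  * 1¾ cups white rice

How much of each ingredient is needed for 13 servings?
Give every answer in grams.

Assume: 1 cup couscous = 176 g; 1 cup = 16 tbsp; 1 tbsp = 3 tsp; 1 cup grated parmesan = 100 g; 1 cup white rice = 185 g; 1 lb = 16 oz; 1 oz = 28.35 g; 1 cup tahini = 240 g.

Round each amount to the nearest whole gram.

Scaling factor: 13/8 = 1.625.
grated parmesan: 3 tbsp × 13/8 ÷ 16 tbsp/cup × 100 g/cup ≈ 30 g
couscous: 1 cup × 13/8 × 176 g/cup = 286 g
vegetable oil: 1.25 lb × 13/8 × 16 oz/lb × 28.35 g/oz ≈ 921 g
tahini: (2 tbsp + 2 tsp = 8/3 tbsp) × 13/8 ÷ 16 tbsp/cup × 240 g/cup = 65 g
white rice: 1.75 cup × 13/8 × 185 g/cup ≈ 526 g

grated parmesan: 30 g; couscous: 286 g; vegetable oil: 921 g; tahini: 65 g; white rice: 526 g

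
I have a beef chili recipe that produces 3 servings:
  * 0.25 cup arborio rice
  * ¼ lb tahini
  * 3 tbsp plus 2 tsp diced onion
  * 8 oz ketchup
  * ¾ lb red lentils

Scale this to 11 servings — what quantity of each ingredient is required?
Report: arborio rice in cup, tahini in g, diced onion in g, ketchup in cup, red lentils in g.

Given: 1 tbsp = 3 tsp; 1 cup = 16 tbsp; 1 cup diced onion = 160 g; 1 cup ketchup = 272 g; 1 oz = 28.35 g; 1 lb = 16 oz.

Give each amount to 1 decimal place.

arborio rice: 0.9 cup; tahini: 415.8 g; diced onion: 134.4 g; ketchup: 3.1 cup; red lentils: 1247.4 g

Scaling factor: 11/3.
arborio rice: 0.25 cup × 11/3 ≈ 0.9 cup
tahini: 0.25 lb × 11/3 × 16 oz/lb × 28.35 g/oz = 415.8 g
diced onion: (3 tbsp + 2 tsp = 11/3 tbsp) × 11/3 ÷ 16 tbsp/cup × 160 g/cup ≈ 134.4 g
ketchup: 8 oz × 11/3 × 28.35 g/oz ÷ 272 g/cup ≈ 3.1 cup
red lentils: 0.75 lb × 11/3 × 16 oz/lb × 28.35 g/oz = 1247.4 g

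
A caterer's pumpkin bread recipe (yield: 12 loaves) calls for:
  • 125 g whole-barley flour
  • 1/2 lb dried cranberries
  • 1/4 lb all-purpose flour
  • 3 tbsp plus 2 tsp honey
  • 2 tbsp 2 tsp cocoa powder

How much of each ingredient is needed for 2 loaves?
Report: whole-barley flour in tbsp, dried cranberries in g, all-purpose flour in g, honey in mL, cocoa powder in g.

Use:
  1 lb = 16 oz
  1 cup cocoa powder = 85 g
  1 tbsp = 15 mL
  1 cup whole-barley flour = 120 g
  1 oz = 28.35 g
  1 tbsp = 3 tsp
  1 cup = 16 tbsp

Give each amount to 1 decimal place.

whole-barley flour: 2.8 tbsp; dried cranberries: 37.8 g; all-purpose flour: 18.9 g; honey: 9.2 mL; cocoa powder: 2.4 g

Scaling factor: 2/12 = 1/6.
whole-barley flour: 125 g × 1/6 ÷ 120 g/cup × 16 tbsp/cup ≈ 2.8 tbsp
dried cranberries: 0.5 lb × 1/6 × 16 oz/lb × 28.35 g/oz = 37.8 g
all-purpose flour: 0.25 lb × 1/6 × 16 oz/lb × 28.35 g/oz = 18.9 g
honey: (3 tbsp + 2 tsp = 11/3 tbsp) × 1/6 × 15 mL/tbsp ≈ 9.2 mL
cocoa powder: (2 tbsp + 2 tsp = 8/3 tbsp) × 1/6 ÷ 16 tbsp/cup × 85 g/cup ≈ 2.4 g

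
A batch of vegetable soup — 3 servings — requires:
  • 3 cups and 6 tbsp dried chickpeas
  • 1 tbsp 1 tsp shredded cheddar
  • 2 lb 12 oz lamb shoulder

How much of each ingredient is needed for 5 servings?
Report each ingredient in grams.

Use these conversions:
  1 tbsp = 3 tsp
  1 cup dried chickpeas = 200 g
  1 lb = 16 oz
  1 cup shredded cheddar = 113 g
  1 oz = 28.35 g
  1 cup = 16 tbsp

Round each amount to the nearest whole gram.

Scaling factor: 5/3.
dried chickpeas: (3 cup + 6 tbsp = 3.375 cup) × 5/3 × 200 g/cup = 1125 g
shredded cheddar: (1 tbsp + 1 tsp = 4/3 tbsp) × 5/3 ÷ 16 tbsp/cup × 113 g/cup ≈ 16 g
lamb shoulder: (2 lb + 12 oz = 2.75 lb) × 5/3 × 16 oz/lb × 28.35 g/oz = 2079 g

dried chickpeas: 1125 g; shredded cheddar: 16 g; lamb shoulder: 2079 g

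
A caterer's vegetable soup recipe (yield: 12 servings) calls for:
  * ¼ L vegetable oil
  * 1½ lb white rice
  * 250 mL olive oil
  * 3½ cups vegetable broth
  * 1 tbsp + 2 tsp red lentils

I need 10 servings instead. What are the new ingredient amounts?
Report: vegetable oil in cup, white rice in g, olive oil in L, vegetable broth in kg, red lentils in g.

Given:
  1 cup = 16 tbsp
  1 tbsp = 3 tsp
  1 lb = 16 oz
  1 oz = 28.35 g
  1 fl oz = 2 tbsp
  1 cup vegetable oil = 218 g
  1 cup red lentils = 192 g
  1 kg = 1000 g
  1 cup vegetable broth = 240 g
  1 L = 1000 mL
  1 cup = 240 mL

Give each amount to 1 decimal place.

Scaling factor: 10/12 = 5/6.
vegetable oil: 0.25 L × 5/6 × 1000 mL/L ÷ 240 mL/cup ≈ 0.9 cup
white rice: 1.5 lb × 5/6 × 16 oz/lb × 28.35 g/oz = 567.0 g
olive oil: 250 mL × 5/6 ÷ 1000 mL/L ≈ 0.2 L
vegetable broth: 3.5 cup × 5/6 × 240 g/cup ÷ 1000 g/kg = 0.7 kg
red lentils: (1 tbsp + 2 tsp = 5/3 tbsp) × 5/6 ÷ 16 tbsp/cup × 192 g/cup ≈ 16.7 g

vegetable oil: 0.9 cup; white rice: 567.0 g; olive oil: 0.2 L; vegetable broth: 0.7 kg; red lentils: 16.7 g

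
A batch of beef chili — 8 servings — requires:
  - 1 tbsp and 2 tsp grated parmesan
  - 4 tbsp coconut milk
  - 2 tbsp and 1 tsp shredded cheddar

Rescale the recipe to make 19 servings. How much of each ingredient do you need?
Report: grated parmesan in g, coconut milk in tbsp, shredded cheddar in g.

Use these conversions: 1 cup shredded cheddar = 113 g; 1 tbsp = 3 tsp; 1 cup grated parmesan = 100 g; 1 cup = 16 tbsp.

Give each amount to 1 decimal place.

Scaling factor: 19/8 = 2.375.
grated parmesan: (1 tbsp + 2 tsp = 5/3 tbsp) × 19/8 ÷ 16 tbsp/cup × 100 g/cup ≈ 24.7 g
coconut milk: 4 tbsp × 19/8 = 9.5 tbsp
shredded cheddar: (2 tbsp + 1 tsp = 7/3 tbsp) × 19/8 ÷ 16 tbsp/cup × 113 g/cup ≈ 39.1 g

grated parmesan: 24.7 g; coconut milk: 9.5 tbsp; shredded cheddar: 39.1 g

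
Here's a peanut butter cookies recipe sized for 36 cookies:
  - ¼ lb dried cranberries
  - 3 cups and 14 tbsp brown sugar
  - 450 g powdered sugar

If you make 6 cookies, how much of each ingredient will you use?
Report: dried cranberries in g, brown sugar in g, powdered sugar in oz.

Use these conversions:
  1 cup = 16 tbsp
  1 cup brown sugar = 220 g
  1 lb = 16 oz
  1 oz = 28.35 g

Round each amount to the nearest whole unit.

dried cranberries: 19 g; brown sugar: 142 g; powdered sugar: 3 oz

Scaling factor: 6/36 = 1/6.
dried cranberries: 0.25 lb × 1/6 × 16 oz/lb × 28.35 g/oz ≈ 19 g
brown sugar: (3 cup + 14 tbsp = 3.875 cup) × 1/6 × 220 g/cup ≈ 142 g
powdered sugar: 450 g × 1/6 ÷ 28.35 g/oz ≈ 3 oz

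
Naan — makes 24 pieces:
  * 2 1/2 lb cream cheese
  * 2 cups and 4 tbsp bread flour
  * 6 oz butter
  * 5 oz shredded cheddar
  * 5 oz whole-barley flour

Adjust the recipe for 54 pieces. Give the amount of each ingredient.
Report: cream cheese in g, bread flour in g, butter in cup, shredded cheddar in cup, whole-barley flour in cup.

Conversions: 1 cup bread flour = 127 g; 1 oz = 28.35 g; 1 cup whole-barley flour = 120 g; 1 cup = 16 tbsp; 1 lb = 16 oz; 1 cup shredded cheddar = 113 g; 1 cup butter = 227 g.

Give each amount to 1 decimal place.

cream cheese: 2551.5 g; bread flour: 642.9 g; butter: 1.7 cup; shredded cheddar: 2.8 cup; whole-barley flour: 2.7 cup

Scaling factor: 54/24 = 9/4 = 2.25.
cream cheese: 2.5 lb × 9/4 × 16 oz/lb × 28.35 g/oz = 2551.5 g
bread flour: (2 cup + 4 tbsp = 2.25 cup) × 9/4 × 127 g/cup ≈ 642.9 g
butter: 6 oz × 9/4 × 28.35 g/oz ÷ 227 g/cup ≈ 1.7 cup
shredded cheddar: 5 oz × 9/4 × 28.35 g/oz ÷ 113 g/cup ≈ 2.8 cup
whole-barley flour: 5 oz × 9/4 × 28.35 g/oz ÷ 120 g/cup ≈ 2.7 cup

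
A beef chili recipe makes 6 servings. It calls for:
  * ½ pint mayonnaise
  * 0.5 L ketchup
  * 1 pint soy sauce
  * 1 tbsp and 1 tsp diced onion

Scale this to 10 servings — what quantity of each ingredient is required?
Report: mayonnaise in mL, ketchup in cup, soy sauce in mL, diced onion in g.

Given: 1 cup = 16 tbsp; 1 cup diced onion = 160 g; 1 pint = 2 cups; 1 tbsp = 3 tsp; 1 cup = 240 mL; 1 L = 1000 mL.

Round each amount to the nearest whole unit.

Scaling factor: 10/6 = 5/3.
mayonnaise: 0.5 pint × 5/3 × 2 cup/pint × 240 mL/cup = 400 mL
ketchup: 0.5 L × 5/3 × 1000 mL/L ÷ 240 mL/cup ≈ 3 cup
soy sauce: 1 pint × 5/3 × 2 cup/pint × 240 mL/cup = 800 mL
diced onion: (1 tbsp + 1 tsp = 4/3 tbsp) × 5/3 ÷ 16 tbsp/cup × 160 g/cup ≈ 22 g

mayonnaise: 400 mL; ketchup: 3 cup; soy sauce: 800 mL; diced onion: 22 g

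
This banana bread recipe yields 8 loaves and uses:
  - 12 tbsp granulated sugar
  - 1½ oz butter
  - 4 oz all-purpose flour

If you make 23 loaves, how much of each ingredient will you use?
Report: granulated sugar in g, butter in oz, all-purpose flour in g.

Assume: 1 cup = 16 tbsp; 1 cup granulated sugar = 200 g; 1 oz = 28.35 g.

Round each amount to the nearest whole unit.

Scaling factor: 23/8 = 2.875.
granulated sugar: 12 tbsp × 23/8 ÷ 16 tbsp/cup × 200 g/cup ≈ 431 g
butter: 1.5 oz × 23/8 ≈ 4 oz
all-purpose flour: 4 oz × 23/8 × 28.35 g/oz ≈ 326 g

granulated sugar: 431 g; butter: 4 oz; all-purpose flour: 326 g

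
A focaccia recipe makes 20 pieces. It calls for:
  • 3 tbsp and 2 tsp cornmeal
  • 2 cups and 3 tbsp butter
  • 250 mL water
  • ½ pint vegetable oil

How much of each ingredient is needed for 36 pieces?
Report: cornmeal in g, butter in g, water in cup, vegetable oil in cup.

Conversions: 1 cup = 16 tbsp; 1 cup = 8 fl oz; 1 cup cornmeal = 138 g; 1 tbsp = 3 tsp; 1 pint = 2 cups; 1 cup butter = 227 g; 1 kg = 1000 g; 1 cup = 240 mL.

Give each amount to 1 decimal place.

cornmeal: 56.9 g; butter: 893.8 g; water: 1.9 cup; vegetable oil: 1.8 cup

Scaling factor: 36/20 = 9/5 = 1.8.
cornmeal: (3 tbsp + 2 tsp = 11/3 tbsp) × 9/5 ÷ 16 tbsp/cup × 138 g/cup ≈ 56.9 g
butter: (2 cup + 3 tbsp = 2.1875 cup) × 9/5 × 227 g/cup ≈ 893.8 g
water: 250 mL × 9/5 ÷ 240 mL/cup ≈ 1.9 cup
vegetable oil: 0.5 pint × 9/5 × 2 cup/pint = 1.8 cup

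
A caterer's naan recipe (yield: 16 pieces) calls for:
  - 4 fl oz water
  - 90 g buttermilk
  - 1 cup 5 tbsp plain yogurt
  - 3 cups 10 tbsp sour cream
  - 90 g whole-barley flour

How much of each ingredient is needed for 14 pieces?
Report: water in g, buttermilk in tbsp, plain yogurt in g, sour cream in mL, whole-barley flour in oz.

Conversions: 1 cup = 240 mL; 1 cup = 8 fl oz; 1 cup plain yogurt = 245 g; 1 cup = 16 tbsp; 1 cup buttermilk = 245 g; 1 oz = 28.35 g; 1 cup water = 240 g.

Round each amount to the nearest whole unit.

water: 105 g; buttermilk: 5 tbsp; plain yogurt: 281 g; sour cream: 761 mL; whole-barley flour: 3 oz

Scaling factor: 14/16 = 7/8 = 0.875.
water: 4 fl oz × 7/8 ÷ 8 fl oz/cup × 240 g/cup = 105 g
buttermilk: 90 g × 7/8 ÷ 245 g/cup × 16 tbsp/cup ≈ 5 tbsp
plain yogurt: (1 cup + 5 tbsp = 1.3125 cup) × 7/8 × 245 g/cup ≈ 281 g
sour cream: (3 cup + 10 tbsp = 3.625 cup) × 7/8 × 240 mL/cup ≈ 761 mL
whole-barley flour: 90 g × 7/8 ÷ 28.35 g/oz ≈ 3 oz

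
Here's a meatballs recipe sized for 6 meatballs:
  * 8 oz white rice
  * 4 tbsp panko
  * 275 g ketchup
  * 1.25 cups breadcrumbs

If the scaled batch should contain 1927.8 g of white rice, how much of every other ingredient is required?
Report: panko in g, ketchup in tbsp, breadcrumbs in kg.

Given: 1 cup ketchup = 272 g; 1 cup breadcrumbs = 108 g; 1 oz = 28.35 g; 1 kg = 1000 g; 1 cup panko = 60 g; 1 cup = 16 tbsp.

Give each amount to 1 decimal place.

The original recipe has 226.8 g of white rice, so the scaling factor is 1927.8 ÷ 226.8 = 17/2 = 8.5.
panko: 4 tbsp × 17/2 ÷ 16 tbsp/cup × 60 g/cup = 127.5 g
ketchup: 275 g × 17/2 ÷ 272 g/cup × 16 tbsp/cup = 137.5 tbsp
breadcrumbs: 1.25 cup × 17/2 × 108 g/cup ÷ 1000 g/kg ≈ 1.1 kg

panko: 127.5 g; ketchup: 137.5 tbsp; breadcrumbs: 1.1 kg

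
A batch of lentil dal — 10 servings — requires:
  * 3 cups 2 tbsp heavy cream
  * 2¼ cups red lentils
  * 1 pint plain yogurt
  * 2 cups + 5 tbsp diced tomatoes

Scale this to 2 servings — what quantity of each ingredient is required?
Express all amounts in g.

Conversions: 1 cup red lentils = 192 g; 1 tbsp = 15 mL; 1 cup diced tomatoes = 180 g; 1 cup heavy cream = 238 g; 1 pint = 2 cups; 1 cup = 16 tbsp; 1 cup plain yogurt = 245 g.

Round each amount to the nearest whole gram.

Scaling factor: 2/10 = 1/5 = 0.2.
heavy cream: (3 cup + 2 tbsp = 3.125 cup) × 1/5 × 238 g/cup ≈ 149 g
red lentils: 2.25 cup × 1/5 × 192 g/cup ≈ 86 g
plain yogurt: 1 pint × 1/5 × 2 cup/pint × 245 g/cup = 98 g
diced tomatoes: (2 cup + 5 tbsp = 2.3125 cup) × 1/5 × 180 g/cup ≈ 83 g

heavy cream: 149 g; red lentils: 86 g; plain yogurt: 98 g; diced tomatoes: 83 g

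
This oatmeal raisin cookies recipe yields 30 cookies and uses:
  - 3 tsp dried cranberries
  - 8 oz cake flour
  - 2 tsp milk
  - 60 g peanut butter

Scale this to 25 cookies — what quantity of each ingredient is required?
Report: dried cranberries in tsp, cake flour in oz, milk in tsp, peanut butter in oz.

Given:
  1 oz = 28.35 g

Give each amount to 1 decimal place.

dried cranberries: 2.5 tsp; cake flour: 6.7 oz; milk: 1.7 tsp; peanut butter: 1.8 oz

Scaling factor: 25/30 = 5/6.
dried cranberries: 3 tsp × 5/6 = 2.5 tsp
cake flour: 8 oz × 5/6 ≈ 6.7 oz
milk: 2 tsp × 5/6 ≈ 1.7 tsp
peanut butter: 60 g × 5/6 ÷ 28.35 g/oz ≈ 1.8 oz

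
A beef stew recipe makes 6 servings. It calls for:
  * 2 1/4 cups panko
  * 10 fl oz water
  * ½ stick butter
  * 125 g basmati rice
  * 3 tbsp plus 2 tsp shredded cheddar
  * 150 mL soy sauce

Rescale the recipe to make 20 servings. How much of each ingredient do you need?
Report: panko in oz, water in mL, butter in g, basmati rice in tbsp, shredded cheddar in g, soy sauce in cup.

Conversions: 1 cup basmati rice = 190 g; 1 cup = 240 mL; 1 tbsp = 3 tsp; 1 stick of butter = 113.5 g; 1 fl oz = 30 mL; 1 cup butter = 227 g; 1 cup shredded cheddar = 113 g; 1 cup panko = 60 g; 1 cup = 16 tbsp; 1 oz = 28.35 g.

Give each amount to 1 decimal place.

Scaling factor: 20/6 = 10/3.
panko: 2.25 cup × 10/3 × 60 g/cup ÷ 28.35 g/oz ≈ 15.9 oz
water: 10 fl oz × 10/3 × 30 mL/fl oz = 1000.0 mL
butter: 0.5 stick × 10/3 × 113.5 g/stick ≈ 189.2 g
basmati rice: 125 g × 10/3 ÷ 190 g/cup × 16 tbsp/cup ≈ 35.1 tbsp
shredded cheddar: (3 tbsp + 2 tsp = 11/3 tbsp) × 10/3 ÷ 16 tbsp/cup × 113 g/cup ≈ 86.3 g
soy sauce: 150 mL × 10/3 ÷ 240 mL/cup ≈ 2.1 cup

panko: 15.9 oz; water: 1000.0 mL; butter: 189.2 g; basmati rice: 35.1 tbsp; shredded cheddar: 86.3 g; soy sauce: 2.1 cup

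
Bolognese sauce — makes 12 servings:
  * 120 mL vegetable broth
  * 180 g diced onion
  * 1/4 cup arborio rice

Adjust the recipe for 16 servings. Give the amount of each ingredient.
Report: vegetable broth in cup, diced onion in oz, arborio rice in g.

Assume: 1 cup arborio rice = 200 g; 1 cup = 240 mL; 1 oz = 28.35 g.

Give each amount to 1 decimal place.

Scaling factor: 16/12 = 4/3.
vegetable broth: 120 mL × 4/3 ÷ 240 mL/cup ≈ 0.7 cup
diced onion: 180 g × 4/3 ÷ 28.35 g/oz ≈ 8.5 oz
arborio rice: 0.25 cup × 4/3 × 200 g/cup ≈ 66.7 g

vegetable broth: 0.7 cup; diced onion: 8.5 oz; arborio rice: 66.7 g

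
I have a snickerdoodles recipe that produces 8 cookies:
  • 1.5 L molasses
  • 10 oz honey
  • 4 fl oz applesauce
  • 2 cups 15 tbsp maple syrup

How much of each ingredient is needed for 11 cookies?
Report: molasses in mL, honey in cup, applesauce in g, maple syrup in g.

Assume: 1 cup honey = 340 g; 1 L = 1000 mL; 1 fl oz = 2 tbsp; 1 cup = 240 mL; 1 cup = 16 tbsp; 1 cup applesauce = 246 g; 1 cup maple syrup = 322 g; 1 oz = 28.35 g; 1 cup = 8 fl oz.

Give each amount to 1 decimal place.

molasses: 2062.5 mL; honey: 1.1 cup; applesauce: 169.1 g; maple syrup: 1300.6 g

Scaling factor: 11/8 = 1.375.
molasses: 1.5 L × 11/8 × 1000 mL/L = 2062.5 mL
honey: 10 oz × 11/8 × 28.35 g/oz ÷ 340 g/cup ≈ 1.1 cup
applesauce: 4 fl oz × 11/8 ÷ 8 fl oz/cup × 246 g/cup ≈ 169.1 g
maple syrup: (2 cup + 15 tbsp = 2.9375 cup) × 11/8 × 322 g/cup ≈ 1300.6 g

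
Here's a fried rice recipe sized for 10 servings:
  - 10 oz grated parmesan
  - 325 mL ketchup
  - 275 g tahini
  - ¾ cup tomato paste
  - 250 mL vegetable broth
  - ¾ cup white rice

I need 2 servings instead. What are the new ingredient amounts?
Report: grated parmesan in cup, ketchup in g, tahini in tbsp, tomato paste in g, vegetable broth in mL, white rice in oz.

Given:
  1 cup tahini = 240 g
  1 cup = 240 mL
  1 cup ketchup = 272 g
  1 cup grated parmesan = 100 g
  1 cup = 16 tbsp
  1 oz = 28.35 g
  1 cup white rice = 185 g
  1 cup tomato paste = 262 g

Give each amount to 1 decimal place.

Scaling factor: 2/10 = 1/5 = 0.2.
grated parmesan: 10 oz × 1/5 × 28.35 g/oz ÷ 100 g/cup ≈ 0.6 cup
ketchup: 325 mL × 1/5 ÷ 240 mL/cup × 272 g/cup ≈ 73.7 g
tahini: 275 g × 1/5 ÷ 240 g/cup × 16 tbsp/cup ≈ 3.7 tbsp
tomato paste: 0.75 cup × 1/5 × 262 g/cup = 39.3 g
vegetable broth: 250 mL × 1/5 = 50.0 mL
white rice: 0.75 cup × 1/5 × 185 g/cup ÷ 28.35 g/oz ≈ 1.0 oz

grated parmesan: 0.6 cup; ketchup: 73.7 g; tahini: 3.7 tbsp; tomato paste: 39.3 g; vegetable broth: 50.0 mL; white rice: 1.0 oz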